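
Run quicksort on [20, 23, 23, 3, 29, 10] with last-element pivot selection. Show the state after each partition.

Partition 1: pivot=10 at index 1 -> [3, 10, 23, 20, 29, 23]
Partition 2: pivot=23 at index 4 -> [3, 10, 23, 20, 23, 29]
Partition 3: pivot=20 at index 2 -> [3, 10, 20, 23, 23, 29]


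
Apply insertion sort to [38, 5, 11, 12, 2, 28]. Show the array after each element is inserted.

First element 38 is already 'sorted'
Insert 5: shifted 1 elements -> [5, 38, 11, 12, 2, 28]
Insert 11: shifted 1 elements -> [5, 11, 38, 12, 2, 28]
Insert 12: shifted 1 elements -> [5, 11, 12, 38, 2, 28]
Insert 2: shifted 4 elements -> [2, 5, 11, 12, 38, 28]
Insert 28: shifted 1 elements -> [2, 5, 11, 12, 28, 38]


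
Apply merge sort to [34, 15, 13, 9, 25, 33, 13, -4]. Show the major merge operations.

Divide and conquer:
  Merge [34] + [15] -> [15, 34]
  Merge [13] + [9] -> [9, 13]
  Merge [15, 34] + [9, 13] -> [9, 13, 15, 34]
  Merge [25] + [33] -> [25, 33]
  Merge [13] + [-4] -> [-4, 13]
  Merge [25, 33] + [-4, 13] -> [-4, 13, 25, 33]
  Merge [9, 13, 15, 34] + [-4, 13, 25, 33] -> [-4, 9, 13, 13, 15, 25, 33, 34]


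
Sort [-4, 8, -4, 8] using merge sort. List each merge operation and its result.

Divide and conquer:
  Merge [-4] + [8] -> [-4, 8]
  Merge [-4] + [8] -> [-4, 8]
  Merge [-4, 8] + [-4, 8] -> [-4, -4, 8, 8]


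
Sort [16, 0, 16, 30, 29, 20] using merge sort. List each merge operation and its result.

Divide and conquer:
  Merge [0] + [16] -> [0, 16]
  Merge [16] + [0, 16] -> [0, 16, 16]
  Merge [29] + [20] -> [20, 29]
  Merge [30] + [20, 29] -> [20, 29, 30]
  Merge [0, 16, 16] + [20, 29, 30] -> [0, 16, 16, 20, 29, 30]


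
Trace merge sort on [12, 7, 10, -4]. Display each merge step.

Divide and conquer:
  Merge [12] + [7] -> [7, 12]
  Merge [10] + [-4] -> [-4, 10]
  Merge [7, 12] + [-4, 10] -> [-4, 7, 10, 12]


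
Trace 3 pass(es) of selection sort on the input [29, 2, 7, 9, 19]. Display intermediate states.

Pass 1: Select minimum 2 at index 1, swap -> [2, 29, 7, 9, 19]
Pass 2: Select minimum 7 at index 2, swap -> [2, 7, 29, 9, 19]
Pass 3: Select minimum 9 at index 3, swap -> [2, 7, 9, 29, 19]


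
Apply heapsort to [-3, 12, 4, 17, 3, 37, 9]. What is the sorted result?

Build heap: [37, 17, 9, 12, 3, 4, -3]
Extract 37: [17, 12, 9, -3, 3, 4, 37]
Extract 17: [12, 4, 9, -3, 3, 17, 37]
Extract 12: [9, 4, 3, -3, 12, 17, 37]
Extract 9: [4, -3, 3, 9, 12, 17, 37]
Extract 4: [3, -3, 4, 9, 12, 17, 37]
Extract 3: [-3, 3, 4, 9, 12, 17, 37]


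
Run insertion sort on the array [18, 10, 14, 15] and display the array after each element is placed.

First element 18 is already 'sorted'
Insert 10: shifted 1 elements -> [10, 18, 14, 15]
Insert 14: shifted 1 elements -> [10, 14, 18, 15]
Insert 15: shifted 1 elements -> [10, 14, 15, 18]


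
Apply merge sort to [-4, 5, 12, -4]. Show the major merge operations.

Divide and conquer:
  Merge [-4] + [5] -> [-4, 5]
  Merge [12] + [-4] -> [-4, 12]
  Merge [-4, 5] + [-4, 12] -> [-4, -4, 5, 12]


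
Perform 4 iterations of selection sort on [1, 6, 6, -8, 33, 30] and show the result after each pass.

Pass 1: Select minimum -8 at index 3, swap -> [-8, 6, 6, 1, 33, 30]
Pass 2: Select minimum 1 at index 3, swap -> [-8, 1, 6, 6, 33, 30]
Pass 3: Select minimum 6 at index 2, swap -> [-8, 1, 6, 6, 33, 30]
Pass 4: Select minimum 6 at index 3, swap -> [-8, 1, 6, 6, 33, 30]


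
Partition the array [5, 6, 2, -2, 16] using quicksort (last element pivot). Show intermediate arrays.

Partition 1: pivot=16 at index 4 -> [5, 6, 2, -2, 16]
Partition 2: pivot=-2 at index 0 -> [-2, 6, 2, 5, 16]
Partition 3: pivot=5 at index 2 -> [-2, 2, 5, 6, 16]


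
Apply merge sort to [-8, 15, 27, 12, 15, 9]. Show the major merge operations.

Divide and conquer:
  Merge [15] + [27] -> [15, 27]
  Merge [-8] + [15, 27] -> [-8, 15, 27]
  Merge [15] + [9] -> [9, 15]
  Merge [12] + [9, 15] -> [9, 12, 15]
  Merge [-8, 15, 27] + [9, 12, 15] -> [-8, 9, 12, 15, 15, 27]


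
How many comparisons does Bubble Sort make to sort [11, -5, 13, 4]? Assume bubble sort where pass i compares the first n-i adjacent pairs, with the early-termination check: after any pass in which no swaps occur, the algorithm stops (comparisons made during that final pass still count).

Pass 1: compare adjacent pairs (0,1)..(2,3) = 3 comparison(s), 2 swap(s) -> [-5, 11, 4, 13]
Pass 2: compare adjacent pairs (0,1)..(1,2) = 2 comparison(s), 1 swap(s) -> [-5, 4, 11, 13]
Pass 3: compare adjacent pairs (0,1)..(0,1) = 1 comparison(s), 0 swap(s) -> [-5, 4, 11, 13]
No swaps in this pass, so bubble sort stops here.
Total comparisons: 3 + 2 + 1 = 6


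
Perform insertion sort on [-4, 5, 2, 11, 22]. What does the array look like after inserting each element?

First element -4 is already 'sorted'
Insert 5: shifted 0 elements -> [-4, 5, 2, 11, 22]
Insert 2: shifted 1 elements -> [-4, 2, 5, 11, 22]
Insert 11: shifted 0 elements -> [-4, 2, 5, 11, 22]
Insert 22: shifted 0 elements -> [-4, 2, 5, 11, 22]


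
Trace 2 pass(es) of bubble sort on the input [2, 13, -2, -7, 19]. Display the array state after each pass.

After pass 1: [2, -2, -7, 13, 19] (2 swaps)
After pass 2: [-2, -7, 2, 13, 19] (2 swaps)
Total swaps: 4


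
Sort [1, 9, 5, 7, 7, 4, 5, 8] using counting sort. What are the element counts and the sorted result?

Count array: [0, 1, 0, 0, 1, 2, 0, 2, 1, 1]
(count[i] = number of elements equal to i)
Cumulative count: [0, 1, 1, 1, 2, 4, 4, 6, 7, 8]
Sorted: [1, 4, 5, 5, 7, 7, 8, 9]


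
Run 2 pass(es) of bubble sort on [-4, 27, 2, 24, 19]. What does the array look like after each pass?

After pass 1: [-4, 2, 24, 19, 27] (3 swaps)
After pass 2: [-4, 2, 19, 24, 27] (1 swaps)
Total swaps: 4


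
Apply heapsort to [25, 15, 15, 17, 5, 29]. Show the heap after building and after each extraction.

Build heap: [29, 17, 25, 15, 5, 15]
Extract 29: [25, 17, 15, 15, 5, 29]
Extract 25: [17, 15, 15, 5, 25, 29]
Extract 17: [15, 5, 15, 17, 25, 29]
Extract 15: [15, 5, 15, 17, 25, 29]
Extract 15: [5, 15, 15, 17, 25, 29]


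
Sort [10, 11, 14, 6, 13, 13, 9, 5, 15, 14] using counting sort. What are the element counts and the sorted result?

Count array: [0, 0, 0, 0, 0, 1, 1, 0, 0, 1, 1, 1, 0, 2, 2, 1]
(count[i] = number of elements equal to i)
Cumulative count: [0, 0, 0, 0, 0, 1, 2, 2, 2, 3, 4, 5, 5, 7, 9, 10]
Sorted: [5, 6, 9, 10, 11, 13, 13, 14, 14, 15]


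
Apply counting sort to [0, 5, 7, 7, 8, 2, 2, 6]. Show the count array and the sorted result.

Count array: [1, 0, 2, 0, 0, 1, 1, 2, 1]
(count[i] = number of elements equal to i)
Cumulative count: [1, 1, 3, 3, 3, 4, 5, 7, 8]
Sorted: [0, 2, 2, 5, 6, 7, 7, 8]


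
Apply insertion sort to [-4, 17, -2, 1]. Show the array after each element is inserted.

First element -4 is already 'sorted'
Insert 17: shifted 0 elements -> [-4, 17, -2, 1]
Insert -2: shifted 1 elements -> [-4, -2, 17, 1]
Insert 1: shifted 1 elements -> [-4, -2, 1, 17]


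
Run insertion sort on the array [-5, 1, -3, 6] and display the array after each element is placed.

First element -5 is already 'sorted'
Insert 1: shifted 0 elements -> [-5, 1, -3, 6]
Insert -3: shifted 1 elements -> [-5, -3, 1, 6]
Insert 6: shifted 0 elements -> [-5, -3, 1, 6]


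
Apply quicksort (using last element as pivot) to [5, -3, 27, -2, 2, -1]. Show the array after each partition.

Partition 1: pivot=-1 at index 2 -> [-3, -2, -1, 5, 2, 27]
Partition 2: pivot=-2 at index 1 -> [-3, -2, -1, 5, 2, 27]
Partition 3: pivot=27 at index 5 -> [-3, -2, -1, 5, 2, 27]
Partition 4: pivot=2 at index 3 -> [-3, -2, -1, 2, 5, 27]


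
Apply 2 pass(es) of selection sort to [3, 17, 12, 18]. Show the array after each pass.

Pass 1: Select minimum 3 at index 0, swap -> [3, 17, 12, 18]
Pass 2: Select minimum 12 at index 2, swap -> [3, 12, 17, 18]


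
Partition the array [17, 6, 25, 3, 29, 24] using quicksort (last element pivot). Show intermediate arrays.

Partition 1: pivot=24 at index 3 -> [17, 6, 3, 24, 29, 25]
Partition 2: pivot=3 at index 0 -> [3, 6, 17, 24, 29, 25]
Partition 3: pivot=17 at index 2 -> [3, 6, 17, 24, 29, 25]
Partition 4: pivot=25 at index 4 -> [3, 6, 17, 24, 25, 29]


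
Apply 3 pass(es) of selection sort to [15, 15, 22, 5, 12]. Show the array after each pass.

Pass 1: Select minimum 5 at index 3, swap -> [5, 15, 22, 15, 12]
Pass 2: Select minimum 12 at index 4, swap -> [5, 12, 22, 15, 15]
Pass 3: Select minimum 15 at index 3, swap -> [5, 12, 15, 22, 15]


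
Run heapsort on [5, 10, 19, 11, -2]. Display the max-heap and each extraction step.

Build heap: [19, 11, 5, 10, -2]
Extract 19: [11, 10, 5, -2, 19]
Extract 11: [10, -2, 5, 11, 19]
Extract 10: [5, -2, 10, 11, 19]
Extract 5: [-2, 5, 10, 11, 19]


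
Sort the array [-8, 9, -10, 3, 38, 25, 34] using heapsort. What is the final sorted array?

Build heap: [38, 9, 34, 3, -8, 25, -10]
Extract 38: [34, 9, 25, 3, -8, -10, 38]
Extract 34: [25, 9, -10, 3, -8, 34, 38]
Extract 25: [9, 3, -10, -8, 25, 34, 38]
Extract 9: [3, -8, -10, 9, 25, 34, 38]
Extract 3: [-8, -10, 3, 9, 25, 34, 38]
Extract -8: [-10, -8, 3, 9, 25, 34, 38]


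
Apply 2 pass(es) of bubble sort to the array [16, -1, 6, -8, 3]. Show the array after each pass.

After pass 1: [-1, 6, -8, 3, 16] (4 swaps)
After pass 2: [-1, -8, 3, 6, 16] (2 swaps)
Total swaps: 6


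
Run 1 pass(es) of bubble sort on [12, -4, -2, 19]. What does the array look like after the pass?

After pass 1: [-4, -2, 12, 19] (2 swaps)
Total swaps: 2


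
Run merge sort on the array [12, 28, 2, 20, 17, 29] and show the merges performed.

Divide and conquer:
  Merge [28] + [2] -> [2, 28]
  Merge [12] + [2, 28] -> [2, 12, 28]
  Merge [17] + [29] -> [17, 29]
  Merge [20] + [17, 29] -> [17, 20, 29]
  Merge [2, 12, 28] + [17, 20, 29] -> [2, 12, 17, 20, 28, 29]


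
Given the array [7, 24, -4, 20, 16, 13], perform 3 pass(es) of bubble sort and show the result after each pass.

After pass 1: [7, -4, 20, 16, 13, 24] (4 swaps)
After pass 2: [-4, 7, 16, 13, 20, 24] (3 swaps)
After pass 3: [-4, 7, 13, 16, 20, 24] (1 swaps)
Total swaps: 8


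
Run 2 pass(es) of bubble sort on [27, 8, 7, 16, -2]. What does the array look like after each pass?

After pass 1: [8, 7, 16, -2, 27] (4 swaps)
After pass 2: [7, 8, -2, 16, 27] (2 swaps)
Total swaps: 6


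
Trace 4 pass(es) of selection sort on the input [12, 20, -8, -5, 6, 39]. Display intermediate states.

Pass 1: Select minimum -8 at index 2, swap -> [-8, 20, 12, -5, 6, 39]
Pass 2: Select minimum -5 at index 3, swap -> [-8, -5, 12, 20, 6, 39]
Pass 3: Select minimum 6 at index 4, swap -> [-8, -5, 6, 20, 12, 39]
Pass 4: Select minimum 12 at index 4, swap -> [-8, -5, 6, 12, 20, 39]


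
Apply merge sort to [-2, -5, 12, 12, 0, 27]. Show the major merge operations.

Divide and conquer:
  Merge [-5] + [12] -> [-5, 12]
  Merge [-2] + [-5, 12] -> [-5, -2, 12]
  Merge [0] + [27] -> [0, 27]
  Merge [12] + [0, 27] -> [0, 12, 27]
  Merge [-5, -2, 12] + [0, 12, 27] -> [-5, -2, 0, 12, 12, 27]


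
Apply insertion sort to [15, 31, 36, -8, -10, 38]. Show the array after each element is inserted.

First element 15 is already 'sorted'
Insert 31: shifted 0 elements -> [15, 31, 36, -8, -10, 38]
Insert 36: shifted 0 elements -> [15, 31, 36, -8, -10, 38]
Insert -8: shifted 3 elements -> [-8, 15, 31, 36, -10, 38]
Insert -10: shifted 4 elements -> [-10, -8, 15, 31, 36, 38]
Insert 38: shifted 0 elements -> [-10, -8, 15, 31, 36, 38]


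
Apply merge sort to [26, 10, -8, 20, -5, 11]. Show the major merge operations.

Divide and conquer:
  Merge [10] + [-8] -> [-8, 10]
  Merge [26] + [-8, 10] -> [-8, 10, 26]
  Merge [-5] + [11] -> [-5, 11]
  Merge [20] + [-5, 11] -> [-5, 11, 20]
  Merge [-8, 10, 26] + [-5, 11, 20] -> [-8, -5, 10, 11, 20, 26]


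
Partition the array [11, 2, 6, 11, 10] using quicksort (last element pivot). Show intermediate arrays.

Partition 1: pivot=10 at index 2 -> [2, 6, 10, 11, 11]
Partition 2: pivot=6 at index 1 -> [2, 6, 10, 11, 11]
Partition 3: pivot=11 at index 4 -> [2, 6, 10, 11, 11]


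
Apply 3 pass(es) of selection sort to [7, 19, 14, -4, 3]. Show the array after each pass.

Pass 1: Select minimum -4 at index 3, swap -> [-4, 19, 14, 7, 3]
Pass 2: Select minimum 3 at index 4, swap -> [-4, 3, 14, 7, 19]
Pass 3: Select minimum 7 at index 3, swap -> [-4, 3, 7, 14, 19]


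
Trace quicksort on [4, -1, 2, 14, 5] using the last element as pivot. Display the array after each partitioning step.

Partition 1: pivot=5 at index 3 -> [4, -1, 2, 5, 14]
Partition 2: pivot=2 at index 1 -> [-1, 2, 4, 5, 14]


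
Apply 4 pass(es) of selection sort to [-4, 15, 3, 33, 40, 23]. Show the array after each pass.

Pass 1: Select minimum -4 at index 0, swap -> [-4, 15, 3, 33, 40, 23]
Pass 2: Select minimum 3 at index 2, swap -> [-4, 3, 15, 33, 40, 23]
Pass 3: Select minimum 15 at index 2, swap -> [-4, 3, 15, 33, 40, 23]
Pass 4: Select minimum 23 at index 5, swap -> [-4, 3, 15, 23, 40, 33]


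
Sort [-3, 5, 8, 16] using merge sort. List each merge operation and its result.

Divide and conquer:
  Merge [-3] + [5] -> [-3, 5]
  Merge [8] + [16] -> [8, 16]
  Merge [-3, 5] + [8, 16] -> [-3, 5, 8, 16]


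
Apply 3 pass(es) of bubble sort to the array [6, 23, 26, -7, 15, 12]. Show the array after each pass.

After pass 1: [6, 23, -7, 15, 12, 26] (3 swaps)
After pass 2: [6, -7, 15, 12, 23, 26] (3 swaps)
After pass 3: [-7, 6, 12, 15, 23, 26] (2 swaps)
Total swaps: 8


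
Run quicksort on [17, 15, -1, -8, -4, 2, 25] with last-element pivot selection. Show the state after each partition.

Partition 1: pivot=25 at index 6 -> [17, 15, -1, -8, -4, 2, 25]
Partition 2: pivot=2 at index 3 -> [-1, -8, -4, 2, 17, 15, 25]
Partition 3: pivot=-4 at index 1 -> [-8, -4, -1, 2, 17, 15, 25]
Partition 4: pivot=15 at index 4 -> [-8, -4, -1, 2, 15, 17, 25]


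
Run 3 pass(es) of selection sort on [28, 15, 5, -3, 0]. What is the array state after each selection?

Pass 1: Select minimum -3 at index 3, swap -> [-3, 15, 5, 28, 0]
Pass 2: Select minimum 0 at index 4, swap -> [-3, 0, 5, 28, 15]
Pass 3: Select minimum 5 at index 2, swap -> [-3, 0, 5, 28, 15]


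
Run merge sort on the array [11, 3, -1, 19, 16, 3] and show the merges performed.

Divide and conquer:
  Merge [3] + [-1] -> [-1, 3]
  Merge [11] + [-1, 3] -> [-1, 3, 11]
  Merge [16] + [3] -> [3, 16]
  Merge [19] + [3, 16] -> [3, 16, 19]
  Merge [-1, 3, 11] + [3, 16, 19] -> [-1, 3, 3, 11, 16, 19]


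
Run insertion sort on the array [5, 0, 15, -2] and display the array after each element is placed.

First element 5 is already 'sorted'
Insert 0: shifted 1 elements -> [0, 5, 15, -2]
Insert 15: shifted 0 elements -> [0, 5, 15, -2]
Insert -2: shifted 3 elements -> [-2, 0, 5, 15]


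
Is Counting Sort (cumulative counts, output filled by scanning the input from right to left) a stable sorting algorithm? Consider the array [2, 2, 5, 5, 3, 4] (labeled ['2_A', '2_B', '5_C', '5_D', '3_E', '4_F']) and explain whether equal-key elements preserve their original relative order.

Trace Counting Sort on the labeled array (the key is the number; the letter only tracks identity):
  Counts for values 0..5: [0, 0, 2, 1, 1, 2]
  Cumulative counts: [0, 0, 2, 3, 4, 6]
  Scan right to left: place 4_F at output index 3
  Scan right to left: place 3_E at output index 2
  Scan right to left: place 5_D at output index 5
  Scan right to left: place 5_C at output index 4
  Scan right to left: place 2_B at output index 1
  Scan right to left: place 2_A at output index 0
  Output: [2_A, 2_B, 3_E, 4_F, 5_C, 5_D]
Equal keys:
  value 2: originally 2_A, 2_B; after sorting 2_A, 2_B -> order preserved
  value 5: originally 5_C, 5_D; after sorting 5_C, 5_D -> order preserved
All equal keys kept their original relative order. Counting Sort is stable: scanning the input right to left with decreasing cumulative counts places later duplicates at later output positions.
Answer: Stable


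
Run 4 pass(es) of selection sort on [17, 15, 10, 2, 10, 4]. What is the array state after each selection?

Pass 1: Select minimum 2 at index 3, swap -> [2, 15, 10, 17, 10, 4]
Pass 2: Select minimum 4 at index 5, swap -> [2, 4, 10, 17, 10, 15]
Pass 3: Select minimum 10 at index 2, swap -> [2, 4, 10, 17, 10, 15]
Pass 4: Select minimum 10 at index 4, swap -> [2, 4, 10, 10, 17, 15]


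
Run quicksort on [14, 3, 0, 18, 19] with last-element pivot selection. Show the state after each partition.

Partition 1: pivot=19 at index 4 -> [14, 3, 0, 18, 19]
Partition 2: pivot=18 at index 3 -> [14, 3, 0, 18, 19]
Partition 3: pivot=0 at index 0 -> [0, 3, 14, 18, 19]
Partition 4: pivot=14 at index 2 -> [0, 3, 14, 18, 19]


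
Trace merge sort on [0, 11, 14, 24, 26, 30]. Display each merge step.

Divide and conquer:
  Merge [11] + [14] -> [11, 14]
  Merge [0] + [11, 14] -> [0, 11, 14]
  Merge [26] + [30] -> [26, 30]
  Merge [24] + [26, 30] -> [24, 26, 30]
  Merge [0, 11, 14] + [24, 26, 30] -> [0, 11, 14, 24, 26, 30]


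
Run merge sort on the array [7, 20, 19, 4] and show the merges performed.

Divide and conquer:
  Merge [7] + [20] -> [7, 20]
  Merge [19] + [4] -> [4, 19]
  Merge [7, 20] + [4, 19] -> [4, 7, 19, 20]


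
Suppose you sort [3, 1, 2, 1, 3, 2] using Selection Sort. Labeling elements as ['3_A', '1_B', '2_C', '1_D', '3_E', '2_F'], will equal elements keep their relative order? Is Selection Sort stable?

Trace Selection Sort on the labeled array (the key is the number; the letter only tracks identity):
  Pass 1: minimum of unsorted part is 1_B at index 1; swap it with 3_A at index 0 -> [1_B, 3_A, 2_C, 1_D, 3_E, 2_F]
  Pass 2: minimum of unsorted part is 1_D at index 3; swap it with 3_A at index 1 -> [1_B, 1_D, 2_C, 3_A, 3_E, 2_F]
  Pass 3: minimum 2_C is already at index 2; no swap -> [1_B, 1_D, 2_C, 3_A, 3_E, 2_F]
  Pass 4: minimum of unsorted part is 2_F at index 5; swap it with 3_A at index 3 -> [1_B, 1_D, 2_C, 2_F, 3_E, 3_A]
  Pass 5: minimum 3_E is already at index 4; no swap -> [1_B, 1_D, 2_C, 2_F, 3_E, 3_A]
Final order: [1_B, 1_D, 2_C, 2_F, 3_E, 3_A]
Equal keys:
  value 1: originally 1_B, 1_D; after sorting 1_B, 1_D -> order preserved
  value 2: originally 2_C, 2_F; after sorting 2_C, 2_F -> order preserved
  value 3: originally 3_A, 3_E; after sorting 3_E, 3_A -> order changed
Equal keys were reordered, so Selection Sort is not stable: the long-range swap that moves the minimum into place can carry an element past an equal key. (One such input is enough; an unstable sort may happen to preserve order on other inputs, but it gives no guarantee.)
Answer: Not stable


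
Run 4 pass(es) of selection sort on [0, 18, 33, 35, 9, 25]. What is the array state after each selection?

Pass 1: Select minimum 0 at index 0, swap -> [0, 18, 33, 35, 9, 25]
Pass 2: Select minimum 9 at index 4, swap -> [0, 9, 33, 35, 18, 25]
Pass 3: Select minimum 18 at index 4, swap -> [0, 9, 18, 35, 33, 25]
Pass 4: Select minimum 25 at index 5, swap -> [0, 9, 18, 25, 33, 35]


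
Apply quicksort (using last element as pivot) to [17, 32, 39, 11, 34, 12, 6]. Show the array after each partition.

Partition 1: pivot=6 at index 0 -> [6, 32, 39, 11, 34, 12, 17]
Partition 2: pivot=17 at index 3 -> [6, 11, 12, 17, 34, 39, 32]
Partition 3: pivot=12 at index 2 -> [6, 11, 12, 17, 34, 39, 32]
Partition 4: pivot=32 at index 4 -> [6, 11, 12, 17, 32, 39, 34]
Partition 5: pivot=34 at index 5 -> [6, 11, 12, 17, 32, 34, 39]


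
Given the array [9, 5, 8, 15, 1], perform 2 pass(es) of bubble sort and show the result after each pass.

After pass 1: [5, 8, 9, 1, 15] (3 swaps)
After pass 2: [5, 8, 1, 9, 15] (1 swaps)
Total swaps: 4


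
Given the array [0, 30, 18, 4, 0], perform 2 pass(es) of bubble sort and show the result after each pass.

After pass 1: [0, 18, 4, 0, 30] (3 swaps)
After pass 2: [0, 4, 0, 18, 30] (2 swaps)
Total swaps: 5


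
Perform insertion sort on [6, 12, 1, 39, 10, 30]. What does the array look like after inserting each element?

First element 6 is already 'sorted'
Insert 12: shifted 0 elements -> [6, 12, 1, 39, 10, 30]
Insert 1: shifted 2 elements -> [1, 6, 12, 39, 10, 30]
Insert 39: shifted 0 elements -> [1, 6, 12, 39, 10, 30]
Insert 10: shifted 2 elements -> [1, 6, 10, 12, 39, 30]
Insert 30: shifted 1 elements -> [1, 6, 10, 12, 30, 39]


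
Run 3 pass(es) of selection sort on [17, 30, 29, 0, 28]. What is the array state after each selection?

Pass 1: Select minimum 0 at index 3, swap -> [0, 30, 29, 17, 28]
Pass 2: Select minimum 17 at index 3, swap -> [0, 17, 29, 30, 28]
Pass 3: Select minimum 28 at index 4, swap -> [0, 17, 28, 30, 29]


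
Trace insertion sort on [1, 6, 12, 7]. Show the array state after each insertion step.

First element 1 is already 'sorted'
Insert 6: shifted 0 elements -> [1, 6, 12, 7]
Insert 12: shifted 0 elements -> [1, 6, 12, 7]
Insert 7: shifted 1 elements -> [1, 6, 7, 12]


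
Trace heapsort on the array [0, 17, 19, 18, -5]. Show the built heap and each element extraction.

Build heap: [19, 18, 0, 17, -5]
Extract 19: [18, 17, 0, -5, 19]
Extract 18: [17, -5, 0, 18, 19]
Extract 17: [0, -5, 17, 18, 19]
Extract 0: [-5, 0, 17, 18, 19]


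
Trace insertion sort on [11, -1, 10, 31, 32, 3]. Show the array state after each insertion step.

First element 11 is already 'sorted'
Insert -1: shifted 1 elements -> [-1, 11, 10, 31, 32, 3]
Insert 10: shifted 1 elements -> [-1, 10, 11, 31, 32, 3]
Insert 31: shifted 0 elements -> [-1, 10, 11, 31, 32, 3]
Insert 32: shifted 0 elements -> [-1, 10, 11, 31, 32, 3]
Insert 3: shifted 4 elements -> [-1, 3, 10, 11, 31, 32]


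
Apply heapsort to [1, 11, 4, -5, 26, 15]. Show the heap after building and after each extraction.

Build heap: [26, 11, 15, -5, 1, 4]
Extract 26: [15, 11, 4, -5, 1, 26]
Extract 15: [11, 1, 4, -5, 15, 26]
Extract 11: [4, 1, -5, 11, 15, 26]
Extract 4: [1, -5, 4, 11, 15, 26]
Extract 1: [-5, 1, 4, 11, 15, 26]


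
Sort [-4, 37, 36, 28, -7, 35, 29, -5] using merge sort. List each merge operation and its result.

Divide and conquer:
  Merge [-4] + [37] -> [-4, 37]
  Merge [36] + [28] -> [28, 36]
  Merge [-4, 37] + [28, 36] -> [-4, 28, 36, 37]
  Merge [-7] + [35] -> [-7, 35]
  Merge [29] + [-5] -> [-5, 29]
  Merge [-7, 35] + [-5, 29] -> [-7, -5, 29, 35]
  Merge [-4, 28, 36, 37] + [-7, -5, 29, 35] -> [-7, -5, -4, 28, 29, 35, 36, 37]


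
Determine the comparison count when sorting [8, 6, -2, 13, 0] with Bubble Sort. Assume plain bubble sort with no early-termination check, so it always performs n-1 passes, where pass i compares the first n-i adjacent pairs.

Pass 1: compare adjacent pairs (0,1)..(3,4) = 4 comparison(s), 3 swap(s) -> [6, -2, 8, 0, 13]
Pass 2: compare adjacent pairs (0,1)..(2,3) = 3 comparison(s), 2 swap(s) -> [-2, 6, 0, 8, 13]
Pass 3: compare adjacent pairs (0,1)..(1,2) = 2 comparison(s), 1 swap(s) -> [-2, 0, 6, 8, 13]
Pass 4: compare adjacent pairs (0,1)..(0,1) = 1 comparison(s), 0 swap(s) -> [-2, 0, 6, 8, 13]
Total comparisons: 4 + 3 + 2 + 1 = 10


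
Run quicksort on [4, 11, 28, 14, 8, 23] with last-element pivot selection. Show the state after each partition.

Partition 1: pivot=23 at index 4 -> [4, 11, 14, 8, 23, 28]
Partition 2: pivot=8 at index 1 -> [4, 8, 14, 11, 23, 28]
Partition 3: pivot=11 at index 2 -> [4, 8, 11, 14, 23, 28]


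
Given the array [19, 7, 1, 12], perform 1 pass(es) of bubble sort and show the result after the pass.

After pass 1: [7, 1, 12, 19] (3 swaps)
Total swaps: 3


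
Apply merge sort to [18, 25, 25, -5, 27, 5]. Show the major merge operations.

Divide and conquer:
  Merge [25] + [25] -> [25, 25]
  Merge [18] + [25, 25] -> [18, 25, 25]
  Merge [27] + [5] -> [5, 27]
  Merge [-5] + [5, 27] -> [-5, 5, 27]
  Merge [18, 25, 25] + [-5, 5, 27] -> [-5, 5, 18, 25, 25, 27]


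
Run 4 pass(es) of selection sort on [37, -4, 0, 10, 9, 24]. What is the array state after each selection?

Pass 1: Select minimum -4 at index 1, swap -> [-4, 37, 0, 10, 9, 24]
Pass 2: Select minimum 0 at index 2, swap -> [-4, 0, 37, 10, 9, 24]
Pass 3: Select minimum 9 at index 4, swap -> [-4, 0, 9, 10, 37, 24]
Pass 4: Select minimum 10 at index 3, swap -> [-4, 0, 9, 10, 37, 24]


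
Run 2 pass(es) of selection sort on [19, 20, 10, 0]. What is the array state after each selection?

Pass 1: Select minimum 0 at index 3, swap -> [0, 20, 10, 19]
Pass 2: Select minimum 10 at index 2, swap -> [0, 10, 20, 19]


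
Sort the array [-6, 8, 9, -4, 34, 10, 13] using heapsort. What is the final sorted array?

Build heap: [34, 8, 13, -4, -6, 10, 9]
Extract 34: [13, 8, 10, -4, -6, 9, 34]
Extract 13: [10, 8, 9, -4, -6, 13, 34]
Extract 10: [9, 8, -6, -4, 10, 13, 34]
Extract 9: [8, -4, -6, 9, 10, 13, 34]
Extract 8: [-4, -6, 8, 9, 10, 13, 34]
Extract -4: [-6, -4, 8, 9, 10, 13, 34]


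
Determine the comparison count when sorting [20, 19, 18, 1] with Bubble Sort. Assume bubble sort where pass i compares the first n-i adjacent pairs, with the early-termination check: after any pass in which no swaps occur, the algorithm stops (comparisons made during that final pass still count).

Pass 1: compare adjacent pairs (0,1)..(2,3) = 3 comparison(s), 3 swap(s) -> [19, 18, 1, 20]
Pass 2: compare adjacent pairs (0,1)..(1,2) = 2 comparison(s), 2 swap(s) -> [18, 1, 19, 20]
Pass 3: compare adjacent pairs (0,1)..(0,1) = 1 comparison(s), 1 swap(s) -> [1, 18, 19, 20]
Every pass made at least one swap, so all n-1 passes run.
Total comparisons: 3 + 2 + 1 = 6


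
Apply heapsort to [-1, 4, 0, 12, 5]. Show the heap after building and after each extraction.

Build heap: [12, 5, 0, 4, -1]
Extract 12: [5, 4, 0, -1, 12]
Extract 5: [4, -1, 0, 5, 12]
Extract 4: [0, -1, 4, 5, 12]
Extract 0: [-1, 0, 4, 5, 12]


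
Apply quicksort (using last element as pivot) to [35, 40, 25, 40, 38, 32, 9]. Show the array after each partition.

Partition 1: pivot=9 at index 0 -> [9, 40, 25, 40, 38, 32, 35]
Partition 2: pivot=35 at index 3 -> [9, 25, 32, 35, 38, 40, 40]
Partition 3: pivot=32 at index 2 -> [9, 25, 32, 35, 38, 40, 40]
Partition 4: pivot=40 at index 6 -> [9, 25, 32, 35, 38, 40, 40]
Partition 5: pivot=40 at index 5 -> [9, 25, 32, 35, 38, 40, 40]


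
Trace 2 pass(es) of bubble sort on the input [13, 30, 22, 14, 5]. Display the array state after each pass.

After pass 1: [13, 22, 14, 5, 30] (3 swaps)
After pass 2: [13, 14, 5, 22, 30] (2 swaps)
Total swaps: 5


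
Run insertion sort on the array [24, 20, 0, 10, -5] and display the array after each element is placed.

First element 24 is already 'sorted'
Insert 20: shifted 1 elements -> [20, 24, 0, 10, -5]
Insert 0: shifted 2 elements -> [0, 20, 24, 10, -5]
Insert 10: shifted 2 elements -> [0, 10, 20, 24, -5]
Insert -5: shifted 4 elements -> [-5, 0, 10, 20, 24]


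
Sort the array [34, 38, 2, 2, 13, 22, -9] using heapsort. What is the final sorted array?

Build heap: [38, 34, 22, 2, 13, 2, -9]
Extract 38: [34, 13, 22, 2, -9, 2, 38]
Extract 34: [22, 13, 2, 2, -9, 34, 38]
Extract 22: [13, 2, 2, -9, 22, 34, 38]
Extract 13: [2, -9, 2, 13, 22, 34, 38]
Extract 2: [2, -9, 2, 13, 22, 34, 38]
Extract 2: [-9, 2, 2, 13, 22, 34, 38]


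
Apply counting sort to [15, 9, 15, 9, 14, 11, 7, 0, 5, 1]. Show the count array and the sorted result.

Count array: [1, 1, 0, 0, 0, 1, 0, 1, 0, 2, 0, 1, 0, 0, 1, 2]
(count[i] = number of elements equal to i)
Cumulative count: [1, 2, 2, 2, 2, 3, 3, 4, 4, 6, 6, 7, 7, 7, 8, 10]
Sorted: [0, 1, 5, 7, 9, 9, 11, 14, 15, 15]


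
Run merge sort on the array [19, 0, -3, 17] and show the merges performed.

Divide and conquer:
  Merge [19] + [0] -> [0, 19]
  Merge [-3] + [17] -> [-3, 17]
  Merge [0, 19] + [-3, 17] -> [-3, 0, 17, 19]


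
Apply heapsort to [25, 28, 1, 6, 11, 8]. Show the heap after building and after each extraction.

Build heap: [28, 25, 8, 6, 11, 1]
Extract 28: [25, 11, 8, 6, 1, 28]
Extract 25: [11, 6, 8, 1, 25, 28]
Extract 11: [8, 6, 1, 11, 25, 28]
Extract 8: [6, 1, 8, 11, 25, 28]
Extract 6: [1, 6, 8, 11, 25, 28]


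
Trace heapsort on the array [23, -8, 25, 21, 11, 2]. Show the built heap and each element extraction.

Build heap: [25, 21, 23, -8, 11, 2]
Extract 25: [23, 21, 2, -8, 11, 25]
Extract 23: [21, 11, 2, -8, 23, 25]
Extract 21: [11, -8, 2, 21, 23, 25]
Extract 11: [2, -8, 11, 21, 23, 25]
Extract 2: [-8, 2, 11, 21, 23, 25]


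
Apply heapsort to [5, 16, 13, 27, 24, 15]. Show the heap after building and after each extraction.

Build heap: [27, 24, 15, 16, 5, 13]
Extract 27: [24, 16, 15, 13, 5, 27]
Extract 24: [16, 13, 15, 5, 24, 27]
Extract 16: [15, 13, 5, 16, 24, 27]
Extract 15: [13, 5, 15, 16, 24, 27]
Extract 13: [5, 13, 15, 16, 24, 27]


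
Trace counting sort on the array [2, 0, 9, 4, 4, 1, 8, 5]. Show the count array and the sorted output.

Count array: [1, 1, 1, 0, 2, 1, 0, 0, 1, 1]
(count[i] = number of elements equal to i)
Cumulative count: [1, 2, 3, 3, 5, 6, 6, 6, 7, 8]
Sorted: [0, 1, 2, 4, 4, 5, 8, 9]


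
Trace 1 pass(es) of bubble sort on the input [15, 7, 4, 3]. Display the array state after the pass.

After pass 1: [7, 4, 3, 15] (3 swaps)
Total swaps: 3


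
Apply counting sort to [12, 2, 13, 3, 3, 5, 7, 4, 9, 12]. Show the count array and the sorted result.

Count array: [0, 0, 1, 2, 1, 1, 0, 1, 0, 1, 0, 0, 2, 1]
(count[i] = number of elements equal to i)
Cumulative count: [0, 0, 1, 3, 4, 5, 5, 6, 6, 7, 7, 7, 9, 10]
Sorted: [2, 3, 3, 4, 5, 7, 9, 12, 12, 13]


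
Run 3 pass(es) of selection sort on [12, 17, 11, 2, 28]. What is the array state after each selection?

Pass 1: Select minimum 2 at index 3, swap -> [2, 17, 11, 12, 28]
Pass 2: Select minimum 11 at index 2, swap -> [2, 11, 17, 12, 28]
Pass 3: Select minimum 12 at index 3, swap -> [2, 11, 12, 17, 28]


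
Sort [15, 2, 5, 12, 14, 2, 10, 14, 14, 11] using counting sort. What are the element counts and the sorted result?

Count array: [0, 0, 2, 0, 0, 1, 0, 0, 0, 0, 1, 1, 1, 0, 3, 1]
(count[i] = number of elements equal to i)
Cumulative count: [0, 0, 2, 2, 2, 3, 3, 3, 3, 3, 4, 5, 6, 6, 9, 10]
Sorted: [2, 2, 5, 10, 11, 12, 14, 14, 14, 15]


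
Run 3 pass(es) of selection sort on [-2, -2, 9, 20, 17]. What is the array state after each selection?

Pass 1: Select minimum -2 at index 0, swap -> [-2, -2, 9, 20, 17]
Pass 2: Select minimum -2 at index 1, swap -> [-2, -2, 9, 20, 17]
Pass 3: Select minimum 9 at index 2, swap -> [-2, -2, 9, 20, 17]


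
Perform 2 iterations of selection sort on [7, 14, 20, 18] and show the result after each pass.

Pass 1: Select minimum 7 at index 0, swap -> [7, 14, 20, 18]
Pass 2: Select minimum 14 at index 1, swap -> [7, 14, 20, 18]


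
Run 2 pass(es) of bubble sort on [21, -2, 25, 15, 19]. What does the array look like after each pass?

After pass 1: [-2, 21, 15, 19, 25] (3 swaps)
After pass 2: [-2, 15, 19, 21, 25] (2 swaps)
Total swaps: 5


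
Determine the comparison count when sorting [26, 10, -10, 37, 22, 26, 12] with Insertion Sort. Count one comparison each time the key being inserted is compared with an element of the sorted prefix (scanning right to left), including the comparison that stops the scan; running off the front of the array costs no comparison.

Insert 10: 26 > 10 (shift), reached front = 1 comparison(s) -> [10, 26, -10, 37, 22, 26, 12]
Insert -10: 26 > -10 (shift), 10 > -10 (shift), reached front = 2 comparison(s) -> [-10, 10, 26, 37, 22, 26, 12]
Insert 37: 26 <= 37 (stop) = 1 comparison(s) -> [-10, 10, 26, 37, 22, 26, 12]
Insert 22: 37 > 22 (shift), 26 > 22 (shift), 10 <= 22 (stop) = 3 comparison(s) -> [-10, 10, 22, 26, 37, 26, 12]
Insert 26: 37 > 26 (shift), 26 <= 26 (stop) = 2 comparison(s) -> [-10, 10, 22, 26, 26, 37, 12]
Insert 12: 37 > 12 (shift), 26 > 12 (shift), 26 > 12 (shift), 22 > 12 (shift), 10 <= 12 (stop) = 5 comparison(s) -> [-10, 10, 12, 22, 26, 26, 37]
Total comparisons: 1 + 2 + 1 + 3 + 2 + 5 = 14


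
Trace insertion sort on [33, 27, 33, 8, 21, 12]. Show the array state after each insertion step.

First element 33 is already 'sorted'
Insert 27: shifted 1 elements -> [27, 33, 33, 8, 21, 12]
Insert 33: shifted 0 elements -> [27, 33, 33, 8, 21, 12]
Insert 8: shifted 3 elements -> [8, 27, 33, 33, 21, 12]
Insert 21: shifted 3 elements -> [8, 21, 27, 33, 33, 12]
Insert 12: shifted 4 elements -> [8, 12, 21, 27, 33, 33]


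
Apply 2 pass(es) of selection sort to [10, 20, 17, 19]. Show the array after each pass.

Pass 1: Select minimum 10 at index 0, swap -> [10, 20, 17, 19]
Pass 2: Select minimum 17 at index 2, swap -> [10, 17, 20, 19]


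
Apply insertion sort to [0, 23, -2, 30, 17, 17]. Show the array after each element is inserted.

First element 0 is already 'sorted'
Insert 23: shifted 0 elements -> [0, 23, -2, 30, 17, 17]
Insert -2: shifted 2 elements -> [-2, 0, 23, 30, 17, 17]
Insert 30: shifted 0 elements -> [-2, 0, 23, 30, 17, 17]
Insert 17: shifted 2 elements -> [-2, 0, 17, 23, 30, 17]
Insert 17: shifted 2 elements -> [-2, 0, 17, 17, 23, 30]


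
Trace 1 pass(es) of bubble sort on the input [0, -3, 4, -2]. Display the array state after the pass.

After pass 1: [-3, 0, -2, 4] (2 swaps)
Total swaps: 2


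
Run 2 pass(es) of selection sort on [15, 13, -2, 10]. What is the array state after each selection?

Pass 1: Select minimum -2 at index 2, swap -> [-2, 13, 15, 10]
Pass 2: Select minimum 10 at index 3, swap -> [-2, 10, 15, 13]


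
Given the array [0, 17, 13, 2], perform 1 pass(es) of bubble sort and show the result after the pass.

After pass 1: [0, 13, 2, 17] (2 swaps)
Total swaps: 2


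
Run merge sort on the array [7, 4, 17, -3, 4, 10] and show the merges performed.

Divide and conquer:
  Merge [4] + [17] -> [4, 17]
  Merge [7] + [4, 17] -> [4, 7, 17]
  Merge [4] + [10] -> [4, 10]
  Merge [-3] + [4, 10] -> [-3, 4, 10]
  Merge [4, 7, 17] + [-3, 4, 10] -> [-3, 4, 4, 7, 10, 17]


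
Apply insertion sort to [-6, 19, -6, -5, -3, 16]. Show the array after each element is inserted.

First element -6 is already 'sorted'
Insert 19: shifted 0 elements -> [-6, 19, -6, -5, -3, 16]
Insert -6: shifted 1 elements -> [-6, -6, 19, -5, -3, 16]
Insert -5: shifted 1 elements -> [-6, -6, -5, 19, -3, 16]
Insert -3: shifted 1 elements -> [-6, -6, -5, -3, 19, 16]
Insert 16: shifted 1 elements -> [-6, -6, -5, -3, 16, 19]


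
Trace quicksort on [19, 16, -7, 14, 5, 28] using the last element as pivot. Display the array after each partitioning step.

Partition 1: pivot=28 at index 5 -> [19, 16, -7, 14, 5, 28]
Partition 2: pivot=5 at index 1 -> [-7, 5, 19, 14, 16, 28]
Partition 3: pivot=16 at index 3 -> [-7, 5, 14, 16, 19, 28]


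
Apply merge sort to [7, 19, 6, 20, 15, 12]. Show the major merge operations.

Divide and conquer:
  Merge [19] + [6] -> [6, 19]
  Merge [7] + [6, 19] -> [6, 7, 19]
  Merge [15] + [12] -> [12, 15]
  Merge [20] + [12, 15] -> [12, 15, 20]
  Merge [6, 7, 19] + [12, 15, 20] -> [6, 7, 12, 15, 19, 20]


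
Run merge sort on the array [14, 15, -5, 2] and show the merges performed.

Divide and conquer:
  Merge [14] + [15] -> [14, 15]
  Merge [-5] + [2] -> [-5, 2]
  Merge [14, 15] + [-5, 2] -> [-5, 2, 14, 15]


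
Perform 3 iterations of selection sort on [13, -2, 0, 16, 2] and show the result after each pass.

Pass 1: Select minimum -2 at index 1, swap -> [-2, 13, 0, 16, 2]
Pass 2: Select minimum 0 at index 2, swap -> [-2, 0, 13, 16, 2]
Pass 3: Select minimum 2 at index 4, swap -> [-2, 0, 2, 16, 13]


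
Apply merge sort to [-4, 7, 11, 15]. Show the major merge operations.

Divide and conquer:
  Merge [-4] + [7] -> [-4, 7]
  Merge [11] + [15] -> [11, 15]
  Merge [-4, 7] + [11, 15] -> [-4, 7, 11, 15]


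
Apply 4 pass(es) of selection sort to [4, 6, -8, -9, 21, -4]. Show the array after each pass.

Pass 1: Select minimum -9 at index 3, swap -> [-9, 6, -8, 4, 21, -4]
Pass 2: Select minimum -8 at index 2, swap -> [-9, -8, 6, 4, 21, -4]
Pass 3: Select minimum -4 at index 5, swap -> [-9, -8, -4, 4, 21, 6]
Pass 4: Select minimum 4 at index 3, swap -> [-9, -8, -4, 4, 21, 6]


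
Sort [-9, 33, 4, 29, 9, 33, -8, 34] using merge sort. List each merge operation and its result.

Divide and conquer:
  Merge [-9] + [33] -> [-9, 33]
  Merge [4] + [29] -> [4, 29]
  Merge [-9, 33] + [4, 29] -> [-9, 4, 29, 33]
  Merge [9] + [33] -> [9, 33]
  Merge [-8] + [34] -> [-8, 34]
  Merge [9, 33] + [-8, 34] -> [-8, 9, 33, 34]
  Merge [-9, 4, 29, 33] + [-8, 9, 33, 34] -> [-9, -8, 4, 9, 29, 33, 33, 34]


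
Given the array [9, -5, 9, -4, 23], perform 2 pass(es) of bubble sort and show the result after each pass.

After pass 1: [-5, 9, -4, 9, 23] (2 swaps)
After pass 2: [-5, -4, 9, 9, 23] (1 swaps)
Total swaps: 3


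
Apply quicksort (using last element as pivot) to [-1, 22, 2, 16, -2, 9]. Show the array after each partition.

Partition 1: pivot=9 at index 3 -> [-1, 2, -2, 9, 22, 16]
Partition 2: pivot=-2 at index 0 -> [-2, 2, -1, 9, 22, 16]
Partition 3: pivot=-1 at index 1 -> [-2, -1, 2, 9, 22, 16]
Partition 4: pivot=16 at index 4 -> [-2, -1, 2, 9, 16, 22]


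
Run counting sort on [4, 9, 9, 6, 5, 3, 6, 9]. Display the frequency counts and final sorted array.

Count array: [0, 0, 0, 1, 1, 1, 2, 0, 0, 3]
(count[i] = number of elements equal to i)
Cumulative count: [0, 0, 0, 1, 2, 3, 5, 5, 5, 8]
Sorted: [3, 4, 5, 6, 6, 9, 9, 9]


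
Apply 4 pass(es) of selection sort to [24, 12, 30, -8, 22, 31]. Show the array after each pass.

Pass 1: Select minimum -8 at index 3, swap -> [-8, 12, 30, 24, 22, 31]
Pass 2: Select minimum 12 at index 1, swap -> [-8, 12, 30, 24, 22, 31]
Pass 3: Select minimum 22 at index 4, swap -> [-8, 12, 22, 24, 30, 31]
Pass 4: Select minimum 24 at index 3, swap -> [-8, 12, 22, 24, 30, 31]


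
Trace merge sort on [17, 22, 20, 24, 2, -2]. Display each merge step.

Divide and conquer:
  Merge [22] + [20] -> [20, 22]
  Merge [17] + [20, 22] -> [17, 20, 22]
  Merge [2] + [-2] -> [-2, 2]
  Merge [24] + [-2, 2] -> [-2, 2, 24]
  Merge [17, 20, 22] + [-2, 2, 24] -> [-2, 2, 17, 20, 22, 24]


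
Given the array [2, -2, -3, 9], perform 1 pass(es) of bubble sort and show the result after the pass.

After pass 1: [-2, -3, 2, 9] (2 swaps)
Total swaps: 2


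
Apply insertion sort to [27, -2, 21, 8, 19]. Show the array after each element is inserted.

First element 27 is already 'sorted'
Insert -2: shifted 1 elements -> [-2, 27, 21, 8, 19]
Insert 21: shifted 1 elements -> [-2, 21, 27, 8, 19]
Insert 8: shifted 2 elements -> [-2, 8, 21, 27, 19]
Insert 19: shifted 2 elements -> [-2, 8, 19, 21, 27]


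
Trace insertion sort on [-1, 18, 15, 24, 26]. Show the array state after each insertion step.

First element -1 is already 'sorted'
Insert 18: shifted 0 elements -> [-1, 18, 15, 24, 26]
Insert 15: shifted 1 elements -> [-1, 15, 18, 24, 26]
Insert 24: shifted 0 elements -> [-1, 15, 18, 24, 26]
Insert 26: shifted 0 elements -> [-1, 15, 18, 24, 26]


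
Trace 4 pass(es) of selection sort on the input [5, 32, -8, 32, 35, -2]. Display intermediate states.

Pass 1: Select minimum -8 at index 2, swap -> [-8, 32, 5, 32, 35, -2]
Pass 2: Select minimum -2 at index 5, swap -> [-8, -2, 5, 32, 35, 32]
Pass 3: Select minimum 5 at index 2, swap -> [-8, -2, 5, 32, 35, 32]
Pass 4: Select minimum 32 at index 3, swap -> [-8, -2, 5, 32, 35, 32]


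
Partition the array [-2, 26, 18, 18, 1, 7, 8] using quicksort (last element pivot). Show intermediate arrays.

Partition 1: pivot=8 at index 3 -> [-2, 1, 7, 8, 26, 18, 18]
Partition 2: pivot=7 at index 2 -> [-2, 1, 7, 8, 26, 18, 18]
Partition 3: pivot=1 at index 1 -> [-2, 1, 7, 8, 26, 18, 18]
Partition 4: pivot=18 at index 5 -> [-2, 1, 7, 8, 18, 18, 26]


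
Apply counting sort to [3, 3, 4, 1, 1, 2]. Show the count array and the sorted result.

Count array: [0, 2, 1, 2, 1]
(count[i] = number of elements equal to i)
Cumulative count: [0, 2, 3, 5, 6]
Sorted: [1, 1, 2, 3, 3, 4]


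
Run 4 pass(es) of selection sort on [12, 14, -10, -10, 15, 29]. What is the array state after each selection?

Pass 1: Select minimum -10 at index 2, swap -> [-10, 14, 12, -10, 15, 29]
Pass 2: Select minimum -10 at index 3, swap -> [-10, -10, 12, 14, 15, 29]
Pass 3: Select minimum 12 at index 2, swap -> [-10, -10, 12, 14, 15, 29]
Pass 4: Select minimum 14 at index 3, swap -> [-10, -10, 12, 14, 15, 29]
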